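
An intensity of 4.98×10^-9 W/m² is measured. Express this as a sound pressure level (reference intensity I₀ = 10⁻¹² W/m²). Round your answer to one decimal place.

Dividing by I₀ shifts the exponent by 12: I/I₀ = 4.98×10^3.
L = 10·(0.6972 + 3) = 36.97 dB.

37.0 dB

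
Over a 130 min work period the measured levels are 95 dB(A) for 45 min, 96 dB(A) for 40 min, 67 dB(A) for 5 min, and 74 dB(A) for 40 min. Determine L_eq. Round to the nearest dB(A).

L_eq = 10·log₁₀[(1/T)·Σ tᵢ·10^(Lᵢ/10)] with T = 130 min.
Σ tᵢ·10^(Lᵢ/10) = 45·10^(95/10) + 40·10^(96/10) + 5·10^(67/10) + 40·10^(74/10) = 3.026e+11.
L_eq = 10·log₁₀(3.026e+11/130) = 93.67 dB(A).

94 dB(A)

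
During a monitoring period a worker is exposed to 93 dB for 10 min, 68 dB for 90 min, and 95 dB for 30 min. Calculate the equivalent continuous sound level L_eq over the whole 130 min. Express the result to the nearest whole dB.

The energy average is taken in the linear domain: L_eq = 10·log₁₀[(Σ tᵢ·10^(Lᵢ/10))/T], T = 130 min.
Σ tᵢ·10^(Lᵢ/10) = 10·10^(93/10) + 90·10^(68/10) + 30·10^(95/10) = 1.154e+11.
L_eq = 10·log₁₀(1.154e+11/130) = 89.48 dB.

89 dB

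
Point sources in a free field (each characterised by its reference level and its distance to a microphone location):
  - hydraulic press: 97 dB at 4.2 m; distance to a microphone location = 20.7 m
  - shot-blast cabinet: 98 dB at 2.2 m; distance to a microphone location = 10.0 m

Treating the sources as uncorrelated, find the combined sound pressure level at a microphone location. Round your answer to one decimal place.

87.1 dB

Propagate each source to the receiver with L = L_ref − 20·log₁₀(r/r_ref), then add intensities.
hydraulic press: 97 − 20·log₁₀(20.7/4.2) = 97 − 13.85 = 83.15 dB.
shot-blast cabinet: 98 − 20·log₁₀(10.0/2.2) = 98 − 13.15 = 84.85 dB.
Σ 10^(L/10) = 5.117e+08 → L_total = 10·log₁₀(5.117e+08) = 87.09 dB.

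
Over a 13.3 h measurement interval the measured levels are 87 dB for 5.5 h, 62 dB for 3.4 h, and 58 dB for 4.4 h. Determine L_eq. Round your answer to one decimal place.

The energy average is taken in the linear domain: L_eq = 10·log₁₀[(Σ tᵢ·10^(Lᵢ/10))/T], T = 13.3 h.
Σ tᵢ·10^(Lᵢ/10) = 5.5·10^(87/10) + 3.4·10^(62/10) + 4.4·10^(58/10) = 2.765e+09.
L_eq = 10·log₁₀(2.765e+09/13.3) = 83.18 dB.

83.2 dB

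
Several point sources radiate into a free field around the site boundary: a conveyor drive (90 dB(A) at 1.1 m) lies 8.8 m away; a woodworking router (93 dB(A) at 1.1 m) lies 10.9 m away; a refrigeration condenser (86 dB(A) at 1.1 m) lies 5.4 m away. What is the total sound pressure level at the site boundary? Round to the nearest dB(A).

Propagate each source to the receiver with L = L_ref − 20·log₁₀(r/r_ref), then add intensities.
conveyor drive: 90 − 20·log₁₀(8.8/1.1) = 90 − 18.06 = 71.94 dB(A).
woodworking router: 93 − 20·log₁₀(10.9/1.1) = 93 − 19.92 = 73.08 dB(A).
refrigeration condenser: 86 − 20·log₁₀(5.4/1.1) = 86 − 13.82 = 72.18 dB(A).
Σ 10^(L/10) = 5.246e+07 → L_total = 10·log₁₀(5.246e+07) = 77.20 dB(A).

77 dB(A)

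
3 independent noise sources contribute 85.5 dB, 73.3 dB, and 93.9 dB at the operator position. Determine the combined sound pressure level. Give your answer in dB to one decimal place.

94.5 dB

For uncorrelated sources the intensities add, so convert each level to linear form, sum, and take 10·log₁₀ of the total.
Σ 10^(L/10) = 10^(85.5/10) + 10^(73.3/10) + 10^(93.9/10) = 2.831e+09.
L_total = 10·log₁₀(2.831e+09) = 94.52 dB.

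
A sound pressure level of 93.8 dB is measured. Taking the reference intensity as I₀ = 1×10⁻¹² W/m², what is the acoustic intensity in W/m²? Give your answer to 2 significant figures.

L = 10·log₁₀(I/I₀) ⇒ I = I₀·10^(L/10) = 10⁻¹² × 10^9.38.

0.0024 W/m²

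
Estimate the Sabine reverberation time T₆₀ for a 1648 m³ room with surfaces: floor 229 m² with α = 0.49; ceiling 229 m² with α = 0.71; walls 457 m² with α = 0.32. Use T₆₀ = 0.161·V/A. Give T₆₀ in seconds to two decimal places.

Summing Sᵢαᵢ: 229·0.49 + 229·0.71 + 457·0.32 = 421.04 m².
T₆₀ = 0.161 × 1648 / 421.04 = 0.630 s.

0.63 s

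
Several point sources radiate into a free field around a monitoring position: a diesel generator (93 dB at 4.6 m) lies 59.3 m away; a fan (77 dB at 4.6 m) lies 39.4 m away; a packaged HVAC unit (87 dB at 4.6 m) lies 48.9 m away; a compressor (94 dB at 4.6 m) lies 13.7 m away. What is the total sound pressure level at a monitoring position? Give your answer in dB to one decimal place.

First find each source's level at the receiver (point-source: −20·log₁₀(r/r_ref)), then combine on an intensity basis.
diesel generator: 93 − 20·log₁₀(59.3/4.6) = 93 − 22.21 = 70.79 dB.
fan: 77 − 20·log₁₀(39.4/4.6) = 77 − 18.65 = 58.35 dB.
packaged HVAC unit: 87 − 20·log₁₀(48.9/4.6) = 87 − 20.53 = 66.47 dB.
compressor: 94 − 20·log₁₀(13.7/4.6) = 94 − 9.48 = 84.52 dB.
Σ 10^(L/10) = 3.003e+08 → L_total = 10·log₁₀(3.003e+08) = 84.78 dB.

84.8 dB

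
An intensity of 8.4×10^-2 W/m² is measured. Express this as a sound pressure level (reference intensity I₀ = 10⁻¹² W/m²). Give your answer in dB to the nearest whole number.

109 dB

L = 10·log₁₀(I/I₀) = 10·log₁₀(8.4×10^-2/10⁻¹²) = 10·log₁₀(8.4×10^10).
L = 10·(0.9243 + 10) = 109.24 dB.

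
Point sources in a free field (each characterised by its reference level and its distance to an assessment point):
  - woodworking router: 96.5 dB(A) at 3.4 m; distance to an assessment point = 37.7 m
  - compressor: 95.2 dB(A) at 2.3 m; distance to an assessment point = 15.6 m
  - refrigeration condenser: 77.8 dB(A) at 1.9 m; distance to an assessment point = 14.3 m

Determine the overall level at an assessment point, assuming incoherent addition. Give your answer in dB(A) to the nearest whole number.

80 dB(A)

First find each source's level at the receiver (point-source: −20·log₁₀(r/r_ref)), then combine on an intensity basis.
woodworking router: 96.5 − 20·log₁₀(37.7/3.4) = 96.5 − 20.90 = 75.60 dB(A).
compressor: 95.2 − 20·log₁₀(15.6/2.3) = 95.2 − 16.63 = 78.57 dB(A).
refrigeration condenser: 77.8 − 20·log₁₀(14.3/1.9) = 77.8 − 17.53 = 60.27 dB(A).
Σ 10^(L/10) = 1.094e+08 → L_total = 10·log₁₀(1.094e+08) = 80.39 dB(A).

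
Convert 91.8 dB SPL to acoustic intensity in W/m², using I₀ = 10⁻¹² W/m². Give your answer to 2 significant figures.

0.0015 W/m²

L = 10·log₁₀(I/I₀) ⇒ I = I₀·10^(L/10) = 10⁻¹² × 10^9.18.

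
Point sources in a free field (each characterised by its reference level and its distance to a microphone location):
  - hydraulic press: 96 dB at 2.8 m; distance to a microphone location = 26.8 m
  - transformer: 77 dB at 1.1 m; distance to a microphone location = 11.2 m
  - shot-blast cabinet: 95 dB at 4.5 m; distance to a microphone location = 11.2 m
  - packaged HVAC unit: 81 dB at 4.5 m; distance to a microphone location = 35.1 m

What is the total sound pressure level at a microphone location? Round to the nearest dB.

87 dB

Propagate each source to the receiver with L = L_ref − 20·log₁₀(r/r_ref), then add intensities.
hydraulic press: 96 − 20·log₁₀(26.8/2.8) = 96 − 19.62 = 76.38 dB.
transformer: 77 − 20·log₁₀(11.2/1.1) = 77 − 20.16 = 56.84 dB.
shot-blast cabinet: 95 − 20·log₁₀(11.2/4.5) = 95 − 7.92 = 87.08 dB.
packaged HVAC unit: 81 − 20·log₁₀(35.1/4.5) = 81 − 17.84 = 63.16 dB.
Σ 10^(L/10) = 5.565e+08 → L_total = 10·log₁₀(5.565e+08) = 87.45 dB.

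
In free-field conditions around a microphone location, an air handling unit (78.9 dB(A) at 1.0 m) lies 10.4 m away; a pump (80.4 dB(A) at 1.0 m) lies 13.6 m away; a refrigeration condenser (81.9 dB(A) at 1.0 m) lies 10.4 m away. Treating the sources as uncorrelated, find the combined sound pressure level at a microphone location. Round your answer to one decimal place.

Propagate each source to the receiver with L = L_ref − 20·log₁₀(r/r_ref), then add intensities.
air handling unit: 78.9 − 20·log₁₀(10.4/1.0) = 78.9 − 20.34 = 58.56 dB(A).
pump: 80.4 − 20·log₁₀(13.6/1.0) = 80.4 − 22.67 = 57.73 dB(A).
refrigeration condenser: 81.9 − 20·log₁₀(10.4/1.0) = 81.9 − 20.34 = 61.56 dB(A).
Σ 10^(L/10) = 2.742e+06 → L_total = 10·log₁₀(2.742e+06) = 64.38 dB(A).

64.4 dB(A)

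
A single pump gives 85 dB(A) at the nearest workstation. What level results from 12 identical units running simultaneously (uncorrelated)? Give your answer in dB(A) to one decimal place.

N identical incoherent sources raise the level by 10·log₁₀ N.
L_total = 85 + 10·log₁₀(12) = 85 + 10.792 = 95.79 dB(A).

95.8 dB(A)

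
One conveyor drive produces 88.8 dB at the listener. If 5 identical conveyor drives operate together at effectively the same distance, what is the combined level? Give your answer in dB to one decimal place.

95.8 dB

N identical incoherent sources raise the level by 10·log₁₀ N.
L_total = 88.8 + 10·log₁₀(5) = 88.8 + 6.990 = 95.79 dB.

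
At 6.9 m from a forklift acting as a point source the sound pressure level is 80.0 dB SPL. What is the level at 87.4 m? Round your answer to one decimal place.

57.9 dB SPL

Spherical spreading from a point source gives a 20·log₁₀(r₂/r₁) drop.
L₂ = 80.0 − 20·log₁₀(87.4/6.9) = 80.0 − 22.053 = 57.95 dB SPL.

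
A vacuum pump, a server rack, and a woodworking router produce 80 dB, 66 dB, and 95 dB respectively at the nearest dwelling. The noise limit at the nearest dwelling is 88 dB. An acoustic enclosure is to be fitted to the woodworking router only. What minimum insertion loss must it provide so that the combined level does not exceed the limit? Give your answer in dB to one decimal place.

7.8 dB

Everything except the woodworking router sums to 10^(80/10) + 10^(66/10) = 1.040e+08 in linear terms, 80.17 dB.
To meet 88 dB overall, the treated woodworking router may contribute at most 10^(88/10) − 1.040e+08 = 5.270e+08, i.e. 87.22 dB.
So the woodworking router must be reduced from 95 to 87.22 dB: IL = 7.78 dB.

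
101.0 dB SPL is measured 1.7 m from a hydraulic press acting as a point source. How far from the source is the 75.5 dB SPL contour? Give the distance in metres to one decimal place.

32.0 m

The 25.5 dB drop corresponds to a distance ratio of 10^(25.5/20) for a point source.
r₂ = 1.7·10^((101.0−75.5)/20) = 1.7·10^(25.5/20) = 32.02 m.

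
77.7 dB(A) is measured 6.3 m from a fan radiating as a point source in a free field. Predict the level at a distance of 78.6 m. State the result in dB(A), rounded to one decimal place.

For a point source, L₂ = L₁ − 20·log₁₀(r₂/r₁).
L₂ = 77.7 − 20·log₁₀(78.6/6.3) = 77.7 − 21.922 = 55.78 dB(A).

55.8 dB(A)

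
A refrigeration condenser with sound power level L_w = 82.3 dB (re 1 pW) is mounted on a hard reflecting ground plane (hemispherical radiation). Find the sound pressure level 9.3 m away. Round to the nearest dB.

55 dB

L_p = L_w − 10·log₁₀(2π·r²) with r = 9.3 m.
2π·r² = 543.4 m², 10·log₁₀ of that is 27.351 dB.
L_p = 82.3 − 27.351 = 54.95 dB.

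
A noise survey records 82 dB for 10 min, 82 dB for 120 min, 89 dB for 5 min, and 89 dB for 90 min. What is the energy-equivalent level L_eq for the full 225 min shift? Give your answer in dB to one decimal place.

86.3 dB

The energy average is taken in the linear domain: L_eq = 10·log₁₀[(Σ tᵢ·10^(Lᵢ/10))/T], T = 225 min.
Σ tᵢ·10^(Lᵢ/10) = 10·10^(82/10) + 120·10^(82/10) + 5·10^(89/10) + 90·10^(89/10) = 9.606e+10.
L_eq = 10·log₁₀(9.606e+10/225) = 86.30 dB.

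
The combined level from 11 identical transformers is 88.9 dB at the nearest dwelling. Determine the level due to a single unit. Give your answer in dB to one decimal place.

78.5 dB

For N identical incoherent sources L_total = L₁ + 10·log₁₀ N, so L₁ = 88.9 − 10·log₁₀(11) = 88.9 − 10.414.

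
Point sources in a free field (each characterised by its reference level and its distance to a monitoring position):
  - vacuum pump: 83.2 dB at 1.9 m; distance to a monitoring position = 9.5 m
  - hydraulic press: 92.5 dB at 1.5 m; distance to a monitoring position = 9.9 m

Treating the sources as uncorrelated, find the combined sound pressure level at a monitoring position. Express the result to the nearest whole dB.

77 dB

Propagate each source to the receiver with L = L_ref − 20·log₁₀(r/r_ref), then add intensities.
vacuum pump: 83.2 − 20·log₁₀(9.5/1.9) = 83.2 − 13.98 = 69.22 dB.
hydraulic press: 92.5 − 20·log₁₀(9.9/1.5) = 92.5 − 16.39 = 76.11 dB.
Σ 10^(L/10) = 4.918e+07 → L_total = 10·log₁₀(4.918e+07) = 76.92 dB.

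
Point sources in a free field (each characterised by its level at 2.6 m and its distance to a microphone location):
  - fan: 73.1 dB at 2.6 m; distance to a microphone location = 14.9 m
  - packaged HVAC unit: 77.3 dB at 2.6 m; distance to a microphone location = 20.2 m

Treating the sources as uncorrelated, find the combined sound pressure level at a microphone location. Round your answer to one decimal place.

61.8 dB

Apply inverse-square spreading to bring every level to the receiver, then sum 10^(L/10).
fan: 73.1 − 20·log₁₀(14.9/2.6) = 73.1 − 15.16 = 57.94 dB.
packaged HVAC unit: 77.3 − 20·log₁₀(20.2/2.6) = 77.3 − 17.81 = 59.49 dB.
Σ 10^(L/10) = 1.511e+06 → L_total = 10·log₁₀(1.511e+06) = 61.79 dB.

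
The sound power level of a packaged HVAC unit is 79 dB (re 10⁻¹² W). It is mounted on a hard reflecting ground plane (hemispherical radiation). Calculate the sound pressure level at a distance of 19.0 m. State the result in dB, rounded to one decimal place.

Free-field hemispherical radiation: L_p = L_w − 10·log₁₀(2π·r²), r = 19.0 m.
2π·r² = 2268 m², 10·log₁₀ of that is 33.557 dB.
L_p = 79 − 33.557 = 45.44 dB.

45.4 dB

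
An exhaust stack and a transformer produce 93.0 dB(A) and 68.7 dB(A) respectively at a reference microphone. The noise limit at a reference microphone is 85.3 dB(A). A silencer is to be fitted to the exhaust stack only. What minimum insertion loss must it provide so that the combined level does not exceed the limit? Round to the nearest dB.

Everything except the exhaust stack sums to 10^(68.7/10) = 7.413e+06 in linear terms, 68.70 dB(A).
To meet 85.3 dB(A) overall, the treated exhaust stack may contribute at most 10^(85.3/10) − 7.413e+06 = 3.314e+08, i.e. 85.20 dB(A).
So the exhaust stack must be reduced from 93.0 to 85.20 dB(A): IL = 7.80 dB.

8 dB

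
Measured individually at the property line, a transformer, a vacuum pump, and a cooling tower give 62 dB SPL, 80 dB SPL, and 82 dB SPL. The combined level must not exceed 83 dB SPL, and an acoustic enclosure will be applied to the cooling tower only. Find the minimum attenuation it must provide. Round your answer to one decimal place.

2.1 dB

The untreated sources together contribute 10^(62/10) + 10^(80/10) = 1.016e+08, i.e. 80.07 dB SPL.
The limit corresponds to 10^(83/10) = 1.995e+08; subtracting the fixed part leaves 9.794e+07 for the cooling tower, i.e. 79.91 dB SPL.
Required insertion loss = 82 − 79.91 = 2.09 dB.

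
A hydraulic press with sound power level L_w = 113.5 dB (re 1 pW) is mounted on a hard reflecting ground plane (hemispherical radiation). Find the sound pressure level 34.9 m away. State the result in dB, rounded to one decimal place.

Free-field hemispherical radiation: L_p = L_w − 10·log₁₀(2π·r²), r = 34.9 m.
2π·r² = 7653 m², 10·log₁₀ of that is 38.838 dB.
L_p = 113.5 − 38.838 = 74.66 dB.

74.7 dB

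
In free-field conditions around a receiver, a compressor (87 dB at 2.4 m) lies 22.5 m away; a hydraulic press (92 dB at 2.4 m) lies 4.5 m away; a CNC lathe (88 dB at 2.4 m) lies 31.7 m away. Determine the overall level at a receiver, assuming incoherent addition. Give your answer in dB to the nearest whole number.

Propagate each source to the receiver with L = L_ref − 20·log₁₀(r/r_ref), then add intensities.
compressor: 87 − 20·log₁₀(22.5/2.4) = 87 − 19.44 = 67.56 dB.
hydraulic press: 92 − 20·log₁₀(4.5/2.4) = 92 − 5.46 = 86.54 dB.
CNC lathe: 88 − 20·log₁₀(31.7/2.4) = 88 − 22.42 = 65.58 dB.
Σ 10^(L/10) = 4.601e+08 → L_total = 10·log₁₀(4.601e+08) = 86.63 dB.

87 dB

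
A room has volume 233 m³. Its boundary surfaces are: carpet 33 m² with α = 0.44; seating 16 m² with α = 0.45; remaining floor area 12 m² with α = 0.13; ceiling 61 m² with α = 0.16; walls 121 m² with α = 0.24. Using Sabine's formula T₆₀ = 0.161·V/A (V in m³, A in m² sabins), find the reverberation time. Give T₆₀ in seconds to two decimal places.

0.60 s

A = Σ Sᵢαᵢ = 33·0.44 + 16·0.45 + 12·0.13 + 61·0.16 + 121·0.24 = 62.08 m².
T₆₀ = 0.161·V/A = 0.161·233/62.08 = 0.604 s.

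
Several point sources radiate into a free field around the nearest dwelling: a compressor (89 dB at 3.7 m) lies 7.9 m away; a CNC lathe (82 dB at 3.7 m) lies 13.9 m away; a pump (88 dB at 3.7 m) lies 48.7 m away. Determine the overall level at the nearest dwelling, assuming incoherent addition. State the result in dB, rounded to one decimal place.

82.8 dB

Apply inverse-square spreading to bring every level to the receiver, then sum 10^(L/10).
compressor: 89 − 20·log₁₀(7.9/3.7) = 89 − 6.59 = 82.41 dB.
CNC lathe: 82 − 20·log₁₀(13.9/3.7) = 82 − 11.50 = 70.50 dB.
pump: 88 − 20·log₁₀(48.7/3.7) = 88 − 22.39 = 65.61 dB.
Σ 10^(L/10) = 1.891e+08 → L_total = 10·log₁₀(1.891e+08) = 82.77 dB.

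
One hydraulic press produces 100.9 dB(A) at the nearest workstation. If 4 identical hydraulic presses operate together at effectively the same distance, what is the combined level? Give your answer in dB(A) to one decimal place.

N identical incoherent sources raise the level by 10·log₁₀ N.
L_total = 100.9 + 10·log₁₀(4) = 100.9 + 6.021 = 106.92 dB(A).

106.9 dB(A)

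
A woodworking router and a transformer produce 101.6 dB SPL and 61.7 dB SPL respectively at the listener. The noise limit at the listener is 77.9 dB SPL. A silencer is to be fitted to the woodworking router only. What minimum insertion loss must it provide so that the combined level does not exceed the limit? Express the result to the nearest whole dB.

The untreated sources together contribute 10^(61.7/10) = 1.479e+06, i.e. 61.70 dB SPL.
To meet 77.9 dB SPL overall, the treated woodworking router may contribute at most 10^(77.9/10) − 1.479e+06 = 6.018e+07, i.e. 77.79 dB SPL.
Required insertion loss = 101.6 − 77.79 = 23.81 dB.

24 dB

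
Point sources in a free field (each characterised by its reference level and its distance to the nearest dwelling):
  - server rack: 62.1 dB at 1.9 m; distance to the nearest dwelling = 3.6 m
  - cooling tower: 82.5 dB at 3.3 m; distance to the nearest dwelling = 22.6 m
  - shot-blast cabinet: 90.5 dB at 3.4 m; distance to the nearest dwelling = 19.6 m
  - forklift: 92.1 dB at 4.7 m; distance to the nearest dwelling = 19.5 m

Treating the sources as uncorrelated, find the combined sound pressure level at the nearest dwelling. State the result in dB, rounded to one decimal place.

81.2 dB

Apply inverse-square spreading to bring every level to the receiver, then sum 10^(L/10).
server rack: 62.1 − 20·log₁₀(3.6/1.9) = 62.1 − 5.55 = 56.55 dB.
cooling tower: 82.5 − 20·log₁₀(22.6/3.3) = 82.5 − 16.71 = 65.79 dB.
shot-blast cabinet: 90.5 − 20·log₁₀(19.6/3.4) = 90.5 − 15.22 = 75.28 dB.
forklift: 92.1 − 20·log₁₀(19.5/4.7) = 92.1 − 12.36 = 79.74 dB.
Σ 10^(L/10) = 1.322e+08 → L_total = 10·log₁₀(1.322e+08) = 81.21 dB.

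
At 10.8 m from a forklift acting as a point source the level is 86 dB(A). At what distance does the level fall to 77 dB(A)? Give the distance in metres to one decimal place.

Point-source spreading drops the level by 20·log₁₀(r₂/r₁); inverting, r₂/r₁ = 10^(ΔL/20).
r₂ = 10.8·10^((86−77)/20) = 10.8·10^(9.0/20) = 30.44 m.

30.4 m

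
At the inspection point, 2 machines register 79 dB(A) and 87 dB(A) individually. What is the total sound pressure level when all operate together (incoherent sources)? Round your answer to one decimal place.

For uncorrelated sources the intensities add, so convert each level to linear form, sum, and take 10·log₁₀ of the total.
Σ 10^(L/10) = 10^(79/10) + 10^(87/10) = 5.806e+08.
L_total = 10·log₁₀(5.806e+08) = 87.64 dB(A).

87.6 dB(A)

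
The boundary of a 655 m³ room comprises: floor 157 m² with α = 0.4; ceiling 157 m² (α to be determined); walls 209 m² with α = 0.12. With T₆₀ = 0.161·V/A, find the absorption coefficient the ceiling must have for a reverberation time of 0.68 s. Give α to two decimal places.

0.43

From T₆₀ = 0.161·V/A, the target T₆₀ = 0.68 s needs A = 0.161·655/0.68 = 155.08 m².
Absorption from the other surfaces = 157·0.4 + 209·0.12 = 87.88 m², so the ceiling must supply 67.20 m² over 157 m².
α = 67.20/157 = 0.428.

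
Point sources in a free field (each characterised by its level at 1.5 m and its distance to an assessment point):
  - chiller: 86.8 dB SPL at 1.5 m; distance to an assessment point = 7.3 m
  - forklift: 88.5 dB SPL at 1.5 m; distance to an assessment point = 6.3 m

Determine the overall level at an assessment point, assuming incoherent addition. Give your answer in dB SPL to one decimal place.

First find each source's level at the receiver (point-source: −20·log₁₀(r/r_ref)), then combine on an intensity basis.
chiller: 86.8 − 20·log₁₀(7.3/1.5) = 86.8 − 13.74 = 73.06 dB SPL.
forklift: 88.5 − 20·log₁₀(6.3/1.5) = 88.5 − 12.46 = 76.04 dB SPL.
Σ 10^(L/10) = 6.034e+07 → L_total = 10·log₁₀(6.034e+07) = 77.81 dB SPL.

77.8 dB SPL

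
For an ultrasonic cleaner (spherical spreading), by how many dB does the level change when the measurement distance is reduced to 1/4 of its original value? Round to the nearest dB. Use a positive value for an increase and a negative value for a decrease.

+12 dB

A point source loses 6 dB per doubling of distance; generally ΔL = −20·log₁₀(r₂/r₁).
ΔL = −20·log₁₀(0.25) = +12.04 dB.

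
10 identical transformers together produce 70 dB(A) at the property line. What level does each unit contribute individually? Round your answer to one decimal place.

60.0 dB(A)

Dividing the total intensity by 10 lowers the level by 10·log₁₀ 10 = 10.000 dB: L₁ = 70 − 10.000.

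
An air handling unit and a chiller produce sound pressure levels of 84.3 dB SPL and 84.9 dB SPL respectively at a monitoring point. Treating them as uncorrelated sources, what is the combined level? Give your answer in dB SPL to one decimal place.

87.6 dB SPL

Incoherent sources combine by intensity addition: L_total = 10·log₁₀(Σ 10^(L_i/10)).
Σ 10^(L/10) = 10^(84.3/10) + 10^(84.9/10) = 5.782e+08.
L_total = 10·log₁₀(5.782e+08) = 87.62 dB SPL.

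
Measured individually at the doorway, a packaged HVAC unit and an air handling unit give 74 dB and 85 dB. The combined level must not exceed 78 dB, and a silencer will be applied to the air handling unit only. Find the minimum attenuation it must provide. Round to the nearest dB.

Everything except the air handling unit sums to 10^(74/10) = 2.512e+07 in linear terms, 74.00 dB.
To meet 78 dB overall, the treated air handling unit may contribute at most 10^(78/10) − 2.512e+07 = 3.798e+07, i.e. 75.80 dB.
So the air handling unit must be reduced from 85 to 75.80 dB: IL = 9.20 dB.

9 dB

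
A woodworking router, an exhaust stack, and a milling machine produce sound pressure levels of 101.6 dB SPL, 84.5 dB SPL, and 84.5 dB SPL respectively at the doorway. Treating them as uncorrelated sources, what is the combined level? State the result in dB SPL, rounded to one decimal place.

Incoherent sources combine by intensity addition: L_total = 10·log₁₀(Σ 10^(L_i/10)).
Σ 10^(L/10) = 10^(101.6/10) + 10^(84.5/10) + 10^(84.5/10) = 1.502e+10.
L_total = 10·log₁₀(1.502e+10) = 101.77 dB SPL.

101.8 dB SPL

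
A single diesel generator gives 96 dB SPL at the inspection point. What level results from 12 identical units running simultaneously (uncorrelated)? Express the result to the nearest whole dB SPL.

L_total = L₁ + 10·log₁₀ N for N identical incoherent sources.
L_total = 96 + 10·log₁₀(12) = 96 + 10.792 = 106.79 dB SPL.

107 dB SPL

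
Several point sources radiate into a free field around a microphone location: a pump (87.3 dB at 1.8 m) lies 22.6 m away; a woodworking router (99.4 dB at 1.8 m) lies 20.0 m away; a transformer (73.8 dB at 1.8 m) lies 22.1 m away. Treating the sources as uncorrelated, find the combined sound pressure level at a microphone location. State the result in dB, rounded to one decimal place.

First find each source's level at the receiver (point-source: −20·log₁₀(r/r_ref)), then combine on an intensity basis.
pump: 87.3 − 20·log₁₀(22.6/1.8) = 87.3 − 21.98 = 65.32 dB.
woodworking router: 99.4 − 20·log₁₀(20.0/1.8) = 99.4 − 20.92 = 78.48 dB.
transformer: 73.8 − 20·log₁₀(22.1/1.8) = 73.8 − 21.78 = 52.02 dB.
Σ 10^(L/10) = 7.411e+07 → L_total = 10·log₁₀(7.411e+07) = 78.70 dB.

78.7 dB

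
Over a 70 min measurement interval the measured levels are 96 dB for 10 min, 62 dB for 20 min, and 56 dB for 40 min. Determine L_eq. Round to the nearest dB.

Weight each interval's intensity by its duration and average over T = 70 min:
Σ tᵢ·10^(Lᵢ/10) = 10·10^(96/10) + 20·10^(62/10) + 40·10^(56/10) = 3.986e+10.
L_eq = 10·log₁₀(3.986e+10/70) = 87.55 dB.

88 dB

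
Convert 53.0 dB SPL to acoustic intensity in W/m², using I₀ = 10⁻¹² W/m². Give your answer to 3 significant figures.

I/I₀ = 10^(53.0/10) = 1.995e+05, so I = 1.995e+05 × 10⁻¹² W/m².

2.00e-07 W/m²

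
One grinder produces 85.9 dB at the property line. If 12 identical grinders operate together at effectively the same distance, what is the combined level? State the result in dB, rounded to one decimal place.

96.7 dB

With 12 equal, uncorrelated contributions the intensity is 12× that of one unit, giving a rise of 10·log₁₀ 12.
L_total = 85.9 + 10·log₁₀(12) = 85.9 + 10.792 = 96.69 dB.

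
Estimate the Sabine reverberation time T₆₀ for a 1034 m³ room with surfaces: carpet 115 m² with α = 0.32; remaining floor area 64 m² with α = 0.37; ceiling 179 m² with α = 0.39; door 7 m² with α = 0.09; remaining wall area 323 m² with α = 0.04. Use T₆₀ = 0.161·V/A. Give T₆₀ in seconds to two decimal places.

1.16 s

Summing Sᵢαᵢ: 115·0.32 + 64·0.37 + 179·0.39 + 7·0.09 + 323·0.04 = 143.84 m².
T₆₀ = 0.161 × 1034 / 143.84 = 1.157 s.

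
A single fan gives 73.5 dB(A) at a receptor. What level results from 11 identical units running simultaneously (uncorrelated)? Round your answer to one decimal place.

83.9 dB(A)

N identical incoherent sources raise the level by 10·log₁₀ N.
L_total = 73.5 + 10·log₁₀(11) = 73.5 + 10.414 = 83.91 dB(A).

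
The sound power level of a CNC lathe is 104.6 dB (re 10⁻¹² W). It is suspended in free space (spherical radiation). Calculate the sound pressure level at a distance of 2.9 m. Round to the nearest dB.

84 dB

The power spreads over a sphere of area 4π·r², so L_p = L_w − 10·log₁₀(4π·r²).
4π·r² = 105.7 m², 10·log₁₀ of that is 20.240 dB.
L_p = 104.6 − 20.240 = 84.36 dB.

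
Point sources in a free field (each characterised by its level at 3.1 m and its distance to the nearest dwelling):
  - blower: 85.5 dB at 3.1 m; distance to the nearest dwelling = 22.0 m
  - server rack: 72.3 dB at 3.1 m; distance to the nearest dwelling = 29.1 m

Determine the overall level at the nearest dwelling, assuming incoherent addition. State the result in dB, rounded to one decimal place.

68.6 dB

Apply inverse-square spreading to bring every level to the receiver, then sum 10^(L/10).
blower: 85.5 − 20·log₁₀(22.0/3.1) = 85.5 − 17.02 = 68.48 dB.
server rack: 72.3 − 20·log₁₀(29.1/3.1) = 72.3 − 19.45 = 52.85 dB.
Σ 10^(L/10) = 7.238e+06 → L_total = 10·log₁₀(7.238e+06) = 68.60 dB.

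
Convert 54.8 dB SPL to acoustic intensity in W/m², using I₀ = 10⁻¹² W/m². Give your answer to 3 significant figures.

I = I₀·10^(L/10) = 10⁻¹² × 10^(54.8/10) = 10^(-6.520).

3.02e-07 W/m²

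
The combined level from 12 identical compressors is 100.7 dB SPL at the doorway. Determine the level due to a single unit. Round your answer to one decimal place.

12 equal contributions raise the level by 10·log₁₀ 12 = 10.792 dB, so each unit alone gives 100.7 − 10.792.

89.9 dB SPL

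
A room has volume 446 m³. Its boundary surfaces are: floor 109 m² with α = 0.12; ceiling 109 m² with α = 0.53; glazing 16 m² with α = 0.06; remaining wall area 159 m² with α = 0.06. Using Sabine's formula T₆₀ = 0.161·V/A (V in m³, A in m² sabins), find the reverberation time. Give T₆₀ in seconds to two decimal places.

0.88 s

Summing Sᵢαᵢ: 109·0.12 + 109·0.53 + 16·0.06 + 159·0.06 = 81.35 m².
T₆₀ = 0.161·V/A = 0.161·446/81.35 = 0.883 s.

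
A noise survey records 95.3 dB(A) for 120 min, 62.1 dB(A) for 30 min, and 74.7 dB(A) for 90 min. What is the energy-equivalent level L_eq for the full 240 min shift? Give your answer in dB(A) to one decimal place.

92.3 dB(A)

Weight each interval's intensity by its duration and average over T = 240 min:
Σ tᵢ·10^(Lᵢ/10) = 120·10^(95.3/10) + 30·10^(62.1/10) + 90·10^(74.7/10) = 4.093e+11.
L_eq = 10·log₁₀(4.093e+11/240) = 92.32 dB(A).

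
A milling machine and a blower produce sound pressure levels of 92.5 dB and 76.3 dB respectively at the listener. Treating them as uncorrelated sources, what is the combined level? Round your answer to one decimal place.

92.6 dB

Incoherent sources combine by intensity addition: L_total = 10·log₁₀(Σ 10^(L_i/10)).
Σ 10^(L/10) = 10^(92.5/10) + 10^(76.3/10) = 1.821e+09.
L_total = 10·log₁₀(1.821e+09) = 92.60 dB.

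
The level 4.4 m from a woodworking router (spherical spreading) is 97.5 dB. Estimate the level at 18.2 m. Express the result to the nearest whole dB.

Spherical spreading from a point source gives a 20·log₁₀(r₂/r₁) drop.
L₂ = 97.5 − 20·log₁₀(18.2/4.4) = 97.5 − 12.332 = 85.17 dB.

85 dB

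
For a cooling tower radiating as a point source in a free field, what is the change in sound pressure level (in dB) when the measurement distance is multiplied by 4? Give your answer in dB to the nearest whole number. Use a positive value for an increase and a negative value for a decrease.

With spherical spreading the level changes by −20·log₁₀(r₂/r₁).
ΔL = −20·log₁₀(4) = -12.04 dB.

-12 dB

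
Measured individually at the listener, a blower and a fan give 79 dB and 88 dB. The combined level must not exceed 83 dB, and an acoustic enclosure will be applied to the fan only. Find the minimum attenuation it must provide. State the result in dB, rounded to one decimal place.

Fixed contribution from the other source: Σ 10^(L/10) = 10^(79/10) = 7.943e+07 (79.00 dB).
The limit corresponds to 10^(83/10) = 1.995e+08; subtracting the fixed part leaves 1.201e+08 for the fan, i.e. 80.80 dB.
Required insertion loss = 88 − 80.80 = 7.20 dB.

7.2 dB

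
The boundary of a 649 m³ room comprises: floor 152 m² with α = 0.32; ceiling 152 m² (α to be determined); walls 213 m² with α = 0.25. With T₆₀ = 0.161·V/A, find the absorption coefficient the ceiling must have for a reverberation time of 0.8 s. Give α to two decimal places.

A = 0.161·V/T₆₀ = 0.161·649/0.8 = 130.61 m² sabins.
Absorption from the other surfaces = 152·0.32 + 213·0.25 = 101.89 m², so the ceiling must supply 28.72 m² over 152 m².
α = 28.72/152 = 0.189.

0.19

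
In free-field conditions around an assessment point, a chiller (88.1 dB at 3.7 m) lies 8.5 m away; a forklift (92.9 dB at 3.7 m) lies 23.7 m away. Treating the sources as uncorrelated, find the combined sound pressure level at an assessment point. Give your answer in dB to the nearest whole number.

Propagate each source to the receiver with L = L_ref − 20·log₁₀(r/r_ref), then add intensities.
chiller: 88.1 − 20·log₁₀(8.5/3.7) = 88.1 − 7.22 = 80.88 dB.
forklift: 92.9 − 20·log₁₀(23.7/3.7) = 92.9 − 16.13 = 76.77 dB.
Σ 10^(L/10) = 1.699e+08 → L_total = 10·log₁₀(1.699e+08) = 82.30 dB.

82 dB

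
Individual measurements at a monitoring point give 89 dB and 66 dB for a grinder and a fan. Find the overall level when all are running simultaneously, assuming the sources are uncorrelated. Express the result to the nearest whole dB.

Incoherent sources combine by intensity addition: L_total = 10·log₁₀(Σ 10^(L_i/10)).
Σ 10^(L/10) = 10^(89/10) + 10^(66/10) = 7.983e+08.
L_total = 10·log₁₀(7.983e+08) = 89.02 dB.

89 dB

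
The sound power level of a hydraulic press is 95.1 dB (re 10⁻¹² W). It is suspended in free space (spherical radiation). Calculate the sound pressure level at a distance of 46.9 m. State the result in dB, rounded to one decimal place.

The power spreads over a sphere of area 4π·r², so L_p = L_w − 10·log₁₀(4π·r²).
4π·r² = 2.764e+04 m², 10·log₁₀ of that is 44.416 dB.
L_p = 95.1 − 44.416 = 50.68 dB.

50.7 dB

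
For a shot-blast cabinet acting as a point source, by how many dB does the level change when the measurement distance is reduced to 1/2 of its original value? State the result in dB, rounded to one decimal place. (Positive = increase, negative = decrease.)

A point source loses 6 dB per doubling of distance; generally ΔL = −20·log₁₀(r₂/r₁).
ΔL = −20·log₁₀(0.5) = +6.02 dB.

+6.0 dB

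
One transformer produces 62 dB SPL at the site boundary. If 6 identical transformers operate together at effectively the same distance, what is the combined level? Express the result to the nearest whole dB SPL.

L_total = L₁ + 10·log₁₀ N for N identical incoherent sources.
L_total = 62 + 10·log₁₀(6) = 62 + 7.782 = 69.78 dB SPL.

70 dB SPL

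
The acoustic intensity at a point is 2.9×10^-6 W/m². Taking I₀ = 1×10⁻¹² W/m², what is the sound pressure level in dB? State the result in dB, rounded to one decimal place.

64.6 dB

I/I₀ = 2.9×10^-6/10⁻¹² = 2.9×10^6, and L = 10·log₁₀(I/I₀).
L = 10·(0.4624 + 6) = 64.62 dB.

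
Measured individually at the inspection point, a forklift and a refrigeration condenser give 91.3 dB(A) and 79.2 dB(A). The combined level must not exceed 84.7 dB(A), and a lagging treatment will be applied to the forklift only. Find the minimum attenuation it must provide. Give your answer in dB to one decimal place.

Fixed contribution from the other source: Σ 10^(L/10) = 10^(79.2/10) = 8.318e+07 (79.20 dB(A)).
The limit corresponds to 10^(84.7/10) = 2.951e+08; subtracting the fixed part leaves 2.119e+08 for the forklift, i.e. 83.26 dB(A).
Required insertion loss = 91.3 − 83.26 = 8.04 dB.

8.0 dB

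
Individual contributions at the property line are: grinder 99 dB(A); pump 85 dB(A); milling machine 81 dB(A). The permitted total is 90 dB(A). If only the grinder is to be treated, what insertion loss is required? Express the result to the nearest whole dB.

12 dB

Everything except the grinder sums to 10^(85/10) + 10^(81/10) = 4.421e+08 in linear terms, 86.46 dB(A).
To meet 90 dB(A) overall, the treated grinder may contribute at most 10^(90/10) − 4.421e+08 = 5.579e+08, i.e. 87.47 dB(A).
Required insertion loss = 99 − 87.47 = 11.53 dB.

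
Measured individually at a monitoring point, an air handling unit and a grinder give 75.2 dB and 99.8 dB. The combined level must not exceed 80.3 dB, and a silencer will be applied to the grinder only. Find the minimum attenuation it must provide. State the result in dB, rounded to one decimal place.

21.1 dB

The untreated sources together contribute 10^(75.2/10) = 3.311e+07, i.e. 75.20 dB.
To meet 80.3 dB overall, the treated grinder may contribute at most 10^(80.3/10) − 3.311e+07 = 7.404e+07, i.e. 78.69 dB.
So the grinder must be reduced from 99.8 to 78.69 dB: IL = 21.11 dB.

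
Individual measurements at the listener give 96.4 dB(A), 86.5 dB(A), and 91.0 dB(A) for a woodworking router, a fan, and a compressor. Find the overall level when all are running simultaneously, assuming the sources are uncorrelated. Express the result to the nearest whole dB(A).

98 dB(A)

For uncorrelated sources the intensities add, so convert each level to linear form, sum, and take 10·log₁₀ of the total.
Σ 10^(L/10) = 10^(96.4/10) + 10^(86.5/10) + 10^(91.0/10) = 6.071e+09.
L_total = 10·log₁₀(6.071e+09) = 97.83 dB(A).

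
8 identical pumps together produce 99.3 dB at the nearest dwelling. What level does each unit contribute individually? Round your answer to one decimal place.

Dividing the total intensity by 8 lowers the level by 10·log₁₀ 8 = 9.031 dB: L₁ = 99.3 − 9.031.

90.3 dB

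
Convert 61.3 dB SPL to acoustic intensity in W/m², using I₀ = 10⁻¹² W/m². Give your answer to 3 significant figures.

L = 10·log₁₀(I/I₀) ⇒ I = I₀·10^(L/10) = 10⁻¹² × 10^6.13.

1.35e-06 W/m²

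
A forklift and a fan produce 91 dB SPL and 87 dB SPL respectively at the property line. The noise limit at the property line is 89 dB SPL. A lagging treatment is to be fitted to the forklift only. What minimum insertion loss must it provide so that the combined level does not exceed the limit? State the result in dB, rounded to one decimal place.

6.3 dB

Fixed contribution from the other source: Σ 10^(L/10) = 10^(87/10) = 5.012e+08 (87.00 dB SPL).
The limit corresponds to 10^(89/10) = 7.943e+08; subtracting the fixed part leaves 2.931e+08 for the forklift, i.e. 84.67 dB SPL.
Required insertion loss = 91 − 84.67 = 6.33 dB.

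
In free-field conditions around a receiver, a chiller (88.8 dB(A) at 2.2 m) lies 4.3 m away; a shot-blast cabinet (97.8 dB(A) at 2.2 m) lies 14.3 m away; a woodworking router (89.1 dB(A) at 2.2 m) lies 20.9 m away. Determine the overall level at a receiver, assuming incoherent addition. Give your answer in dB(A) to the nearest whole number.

85 dB(A)

First find each source's level at the receiver (point-source: −20·log₁₀(r/r_ref)), then combine on an intensity basis.
chiller: 88.8 − 20·log₁₀(4.3/2.2) = 88.8 − 5.82 = 82.98 dB(A).
shot-blast cabinet: 97.8 − 20·log₁₀(14.3/2.2) = 97.8 − 16.26 = 81.54 dB(A).
woodworking router: 89.1 − 20·log₁₀(20.9/2.2) = 89.1 − 19.55 = 69.55 dB(A).
Σ 10^(L/10) = 3.502e+08 → L_total = 10·log₁₀(3.502e+08) = 85.44 dB(A).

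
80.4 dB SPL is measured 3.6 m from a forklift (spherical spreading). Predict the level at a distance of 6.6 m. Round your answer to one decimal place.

Point-source attenuation: ΔL = 20·log₁₀(r₂/r₁) = 20·log₁₀(6.6/3.6) = 5.265 dB.
L₂ = 80.4 − 20·log₁₀(6.6/3.6) = 80.4 − 5.265 = 75.14 dB SPL.

75.1 dB SPL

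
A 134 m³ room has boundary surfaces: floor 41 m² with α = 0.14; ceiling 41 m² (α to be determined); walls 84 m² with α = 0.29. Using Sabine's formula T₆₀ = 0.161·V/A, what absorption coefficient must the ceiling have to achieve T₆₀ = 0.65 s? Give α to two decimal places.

A = 0.161·V/T₆₀ = 0.161·134/0.65 = 33.19 m² sabins.
Absorption from the other surfaces = 41·0.14 + 84·0.29 = 30.10 m², so the ceiling must supply 3.09 m² over 41 m².
α = 3.09/41 = 0.075.

0.08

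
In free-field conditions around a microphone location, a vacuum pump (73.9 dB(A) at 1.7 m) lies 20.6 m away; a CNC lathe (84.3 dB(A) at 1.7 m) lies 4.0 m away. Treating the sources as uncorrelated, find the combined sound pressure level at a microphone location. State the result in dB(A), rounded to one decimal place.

Propagate each source to the receiver with L = L_ref − 20·log₁₀(r/r_ref), then add intensities.
vacuum pump: 73.9 − 20·log₁₀(20.6/1.7) = 73.9 − 21.67 = 52.23 dB(A).
CNC lathe: 84.3 − 20·log₁₀(4.0/1.7) = 84.3 − 7.43 = 76.87 dB(A).
Σ 10^(L/10) = 4.878e+07 → L_total = 10·log₁₀(4.878e+07) = 76.88 dB(A).

76.9 dB(A)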